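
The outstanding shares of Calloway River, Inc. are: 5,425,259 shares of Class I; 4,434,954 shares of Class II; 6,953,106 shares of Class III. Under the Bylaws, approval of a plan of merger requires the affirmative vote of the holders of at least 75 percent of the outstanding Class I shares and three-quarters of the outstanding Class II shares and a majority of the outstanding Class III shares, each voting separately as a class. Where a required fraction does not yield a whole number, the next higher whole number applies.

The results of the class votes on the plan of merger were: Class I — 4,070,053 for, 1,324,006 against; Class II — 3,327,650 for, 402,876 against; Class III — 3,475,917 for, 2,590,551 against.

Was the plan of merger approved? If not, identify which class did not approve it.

Not approved — the Class III shares did not give the required vote.

Class I: 3/4 of 5425259 = 4068944.25, rounded up to 4068945; 4,068,945 required, 4,070,053 in favor — approved.
Class II: 3/4 of 4434954 = 3326215.50, rounded up to 3326216; 3,326,216 required, 3,327,650 in favor — approved.
Class III: a majority of 6953106 is 3476554; 3,476,554 required, 3,475,917 in favor — not approved.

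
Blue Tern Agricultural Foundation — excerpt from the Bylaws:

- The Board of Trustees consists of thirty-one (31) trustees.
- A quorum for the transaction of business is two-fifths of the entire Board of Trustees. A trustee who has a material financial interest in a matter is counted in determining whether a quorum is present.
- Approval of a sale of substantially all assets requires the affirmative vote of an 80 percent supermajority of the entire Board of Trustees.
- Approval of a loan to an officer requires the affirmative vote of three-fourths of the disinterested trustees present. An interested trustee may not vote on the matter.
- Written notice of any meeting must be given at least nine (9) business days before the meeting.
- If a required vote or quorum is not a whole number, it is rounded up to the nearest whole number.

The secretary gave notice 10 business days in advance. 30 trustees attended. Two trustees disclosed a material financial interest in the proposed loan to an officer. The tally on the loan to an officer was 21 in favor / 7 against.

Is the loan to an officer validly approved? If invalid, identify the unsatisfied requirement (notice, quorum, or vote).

Notice: 10 business days given; 9 required (10 ≥ 9). Satisfied.
Quorum: 30 present (interested trustees count toward quorum); quorum is 13. Satisfied.
Vote: the loan to an officer requires three-fourths of the disinterested trustees present (30 − 2 = 28). 3/4 of 28 = 21, so 21 affirmative votes are needed; 21 voted in favor. Satisfied.

Valid — all requirements satisfied.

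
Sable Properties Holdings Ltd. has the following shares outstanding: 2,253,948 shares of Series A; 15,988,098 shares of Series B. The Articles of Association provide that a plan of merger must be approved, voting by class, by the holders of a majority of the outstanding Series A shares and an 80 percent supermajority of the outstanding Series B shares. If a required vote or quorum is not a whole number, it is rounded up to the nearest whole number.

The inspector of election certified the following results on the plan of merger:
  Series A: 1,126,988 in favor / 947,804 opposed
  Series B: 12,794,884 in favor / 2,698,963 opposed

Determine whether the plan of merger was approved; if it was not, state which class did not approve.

Series A: a majority of 2253948 is 1126975; 1,126,975 required, 1,126,988 in favor — approved.
Series B: 4/5 of 15988098 = 12790478.40, rounded up to 12790479; 12,790,479 required, 12,794,884 in favor — approved.

Approved — every class gave the required vote.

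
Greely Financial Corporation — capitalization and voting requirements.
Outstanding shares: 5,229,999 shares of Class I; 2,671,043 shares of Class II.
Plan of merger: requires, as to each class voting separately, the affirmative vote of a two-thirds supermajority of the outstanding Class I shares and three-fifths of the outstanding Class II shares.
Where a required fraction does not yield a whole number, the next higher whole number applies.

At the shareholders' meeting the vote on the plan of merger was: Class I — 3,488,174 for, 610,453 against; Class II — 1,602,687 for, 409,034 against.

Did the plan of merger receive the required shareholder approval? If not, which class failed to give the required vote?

Class I: 2/3 of 5229999 = 3486666; 3,486,666 required, 3,488,174 in favor — approved.
Class II: 3/5 of 2671043 = 1602625.80, rounded up to 1602626; 1,602,626 required, 1,602,687 in favor — approved.

Approved — every class gave the required vote.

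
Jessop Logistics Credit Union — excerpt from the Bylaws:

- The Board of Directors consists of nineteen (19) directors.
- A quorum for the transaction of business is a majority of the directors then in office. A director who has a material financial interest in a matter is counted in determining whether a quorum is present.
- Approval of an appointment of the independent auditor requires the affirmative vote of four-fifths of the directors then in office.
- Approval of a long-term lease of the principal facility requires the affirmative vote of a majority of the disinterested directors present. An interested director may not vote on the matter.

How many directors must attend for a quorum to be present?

10

A majority of 19 is 10.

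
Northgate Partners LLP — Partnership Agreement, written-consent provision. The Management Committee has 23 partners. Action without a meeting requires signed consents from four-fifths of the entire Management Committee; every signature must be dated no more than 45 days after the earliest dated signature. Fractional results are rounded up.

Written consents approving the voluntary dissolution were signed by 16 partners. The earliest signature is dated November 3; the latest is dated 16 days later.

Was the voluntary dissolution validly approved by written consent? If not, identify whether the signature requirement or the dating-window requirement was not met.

Signatures required: four-fifths of 23 — 4/5 of 23 = 18.40, rounded up to 19, so 19 needed; 16 signed. Insufficient.
Dating window: the latest signature is 16 days after the earliest; the limit is 45 days. Within the window.

Not effective — insufficient signatures.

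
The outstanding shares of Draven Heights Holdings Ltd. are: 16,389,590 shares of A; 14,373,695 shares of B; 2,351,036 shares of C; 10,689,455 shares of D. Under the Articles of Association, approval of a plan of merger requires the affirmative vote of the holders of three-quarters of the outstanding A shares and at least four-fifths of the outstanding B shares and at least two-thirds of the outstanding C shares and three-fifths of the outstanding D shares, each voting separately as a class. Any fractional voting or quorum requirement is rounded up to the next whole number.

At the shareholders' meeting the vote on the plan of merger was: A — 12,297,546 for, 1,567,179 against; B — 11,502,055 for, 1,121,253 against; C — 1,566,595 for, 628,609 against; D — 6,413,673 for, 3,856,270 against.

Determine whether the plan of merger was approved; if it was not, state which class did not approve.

A: 3/4 of 16389590 = 12292192.50, rounded up to 12292193; 12,292,193 required, 12,297,546 in favor — approved.
B: 4/5 of 14373695 = 11498956; 11,498,956 required, 11,502,055 in favor — approved.
C: 2/3 of 2351036 = 1567357.33, rounded up to 1567358; 1,567,358 required, 1,566,595 in favor — not approved.
D: 3/5 of 10689455 = 6413673; 6,413,673 required, 6,413,673 in favor — approved.

Not approved — the C shares did not give the required vote.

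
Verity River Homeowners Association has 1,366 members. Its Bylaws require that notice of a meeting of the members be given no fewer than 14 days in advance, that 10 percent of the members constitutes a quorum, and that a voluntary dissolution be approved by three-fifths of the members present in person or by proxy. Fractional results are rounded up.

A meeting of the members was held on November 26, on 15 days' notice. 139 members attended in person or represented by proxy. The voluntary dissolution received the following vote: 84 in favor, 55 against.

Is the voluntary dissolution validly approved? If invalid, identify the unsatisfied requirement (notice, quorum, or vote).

Valid — all requirements satisfied.

Notice: 15 days given; 14 required. Satisfied.
Quorum: 10% of 1,366 = 136.60, rounded up to 137; 139 present. Satisfied.
Vote: requires three-fifths of those present (139); 3/5 of 139 = 83.40, rounded up to 84, so 84 needed; 84 in favor. Satisfied.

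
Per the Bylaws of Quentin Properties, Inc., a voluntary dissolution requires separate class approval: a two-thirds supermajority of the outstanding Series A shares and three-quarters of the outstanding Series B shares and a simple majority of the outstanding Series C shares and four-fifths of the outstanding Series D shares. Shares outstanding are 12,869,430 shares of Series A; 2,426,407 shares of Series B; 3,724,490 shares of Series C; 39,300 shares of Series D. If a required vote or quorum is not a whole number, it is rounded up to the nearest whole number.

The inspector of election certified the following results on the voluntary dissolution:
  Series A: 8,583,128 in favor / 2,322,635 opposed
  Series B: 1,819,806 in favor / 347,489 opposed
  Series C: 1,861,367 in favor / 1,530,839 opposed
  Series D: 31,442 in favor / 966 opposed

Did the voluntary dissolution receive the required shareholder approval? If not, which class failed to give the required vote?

Not approved — the Series C shares did not give the required vote.

Series A: 2/3 of 12869430 = 8579620; 8,579,620 required, 8,583,128 in favor — approved.
Series B: 3/4 of 2426407 = 1819805.25, rounded up to 1819806; 1,819,806 required, 1,819,806 in favor — approved.
Series C: a majority of 3724490 is 1862246; 1,862,246 required, 1,861,367 in favor — not approved.
Series D: 4/5 of 39300 = 31440; 31,440 required, 31,442 in favor — approved.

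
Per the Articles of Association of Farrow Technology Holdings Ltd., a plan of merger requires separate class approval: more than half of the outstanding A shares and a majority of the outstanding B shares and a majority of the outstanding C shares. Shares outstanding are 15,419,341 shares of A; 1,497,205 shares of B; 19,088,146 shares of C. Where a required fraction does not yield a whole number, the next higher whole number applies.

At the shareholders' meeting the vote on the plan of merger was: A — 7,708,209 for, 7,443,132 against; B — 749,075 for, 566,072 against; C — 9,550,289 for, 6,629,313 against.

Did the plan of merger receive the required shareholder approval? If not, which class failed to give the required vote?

Not approved — the A shares did not give the required vote.

A: a majority of 15419341 is 7709671; 7,709,671 required, 7,708,209 in favor — not approved.
B: a majority of 1497205 is 748603; 748,603 required, 749,075 in favor — approved.
C: a majority of 19088146 is 9544074; 9,544,074 required, 9,550,289 in favor — approved.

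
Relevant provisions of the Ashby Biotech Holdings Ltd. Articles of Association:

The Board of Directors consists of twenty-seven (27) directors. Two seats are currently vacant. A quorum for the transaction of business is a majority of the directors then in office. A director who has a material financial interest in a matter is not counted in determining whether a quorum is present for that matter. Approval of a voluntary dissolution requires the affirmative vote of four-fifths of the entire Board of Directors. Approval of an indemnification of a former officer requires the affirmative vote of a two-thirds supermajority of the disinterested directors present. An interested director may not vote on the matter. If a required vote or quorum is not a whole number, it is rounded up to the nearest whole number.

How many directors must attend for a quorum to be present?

13

A majority of 25 is 13.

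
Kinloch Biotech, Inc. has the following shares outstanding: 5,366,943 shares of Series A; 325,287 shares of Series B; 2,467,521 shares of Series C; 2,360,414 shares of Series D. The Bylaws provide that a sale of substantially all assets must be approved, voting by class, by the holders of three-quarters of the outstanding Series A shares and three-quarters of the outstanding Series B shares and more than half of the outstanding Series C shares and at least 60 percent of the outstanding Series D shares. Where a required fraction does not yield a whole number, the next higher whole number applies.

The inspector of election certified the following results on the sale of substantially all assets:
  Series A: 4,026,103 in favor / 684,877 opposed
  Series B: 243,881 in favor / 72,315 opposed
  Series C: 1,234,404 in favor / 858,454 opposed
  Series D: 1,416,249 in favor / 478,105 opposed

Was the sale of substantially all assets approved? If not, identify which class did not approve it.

Series A: 3/4 of 5366943 = 4025207.25, rounded up to 4025208; 4,025,208 required, 4,026,103 in favor — approved.
Series B: 3/4 of 325287 = 243965.25, rounded up to 243966; 243,966 required, 243,881 in favor — not approved.
Series C: a majority of 2467521 is 1233761; 1,233,761 required, 1,234,404 in favor — approved.
Series D: 3/5 of 2360414 = 1416248.40, rounded up to 1416249; 1,416,249 required, 1,416,249 in favor — approved.

Not approved — the Series B shares did not give the required vote.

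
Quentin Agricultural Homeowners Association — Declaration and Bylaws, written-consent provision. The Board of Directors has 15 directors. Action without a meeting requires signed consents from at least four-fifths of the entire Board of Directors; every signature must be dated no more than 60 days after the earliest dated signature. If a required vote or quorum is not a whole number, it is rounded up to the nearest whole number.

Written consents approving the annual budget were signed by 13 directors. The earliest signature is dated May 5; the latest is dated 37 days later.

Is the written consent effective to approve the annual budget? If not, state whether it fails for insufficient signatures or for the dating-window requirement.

Signatures required: at least four-fifths of 15 — 4/5 of 15 = 12, so 12 needed; 13 signed. Sufficient.
Dating window: the latest signature is 37 days after the earliest; the limit is 60 days. Within the window.

Effective — both the signature and dating-window requirements are satisfied.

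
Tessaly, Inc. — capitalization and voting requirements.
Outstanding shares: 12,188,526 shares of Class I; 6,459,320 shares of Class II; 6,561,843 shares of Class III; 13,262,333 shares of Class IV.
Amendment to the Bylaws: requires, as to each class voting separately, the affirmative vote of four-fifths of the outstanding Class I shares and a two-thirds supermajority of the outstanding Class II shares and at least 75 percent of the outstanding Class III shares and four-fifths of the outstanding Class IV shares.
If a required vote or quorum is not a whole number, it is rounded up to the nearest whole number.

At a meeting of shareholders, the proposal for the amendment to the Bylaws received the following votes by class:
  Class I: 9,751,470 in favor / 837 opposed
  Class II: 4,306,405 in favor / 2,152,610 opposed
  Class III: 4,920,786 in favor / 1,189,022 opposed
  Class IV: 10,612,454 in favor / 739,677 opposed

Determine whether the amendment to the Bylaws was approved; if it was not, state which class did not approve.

Class I: 4/5 of 12188526 = 9750820.80, rounded up to 9750821; 9,750,821 required, 9,751,470 in favor — approved.
Class II: 2/3 of 6459320 = 4306213.33, rounded up to 4306214; 4,306,214 required, 4,306,405 in favor — approved.
Class III: 3/4 of 6561843 = 4921382.25, rounded up to 4921383; 4,921,383 required, 4,920,786 in favor — not approved.
Class IV: 4/5 of 13262333 = 10609866.40, rounded up to 10609867; 10,609,867 required, 10,612,454 in favor — approved.

Not approved — the Class III shares did not give the required vote.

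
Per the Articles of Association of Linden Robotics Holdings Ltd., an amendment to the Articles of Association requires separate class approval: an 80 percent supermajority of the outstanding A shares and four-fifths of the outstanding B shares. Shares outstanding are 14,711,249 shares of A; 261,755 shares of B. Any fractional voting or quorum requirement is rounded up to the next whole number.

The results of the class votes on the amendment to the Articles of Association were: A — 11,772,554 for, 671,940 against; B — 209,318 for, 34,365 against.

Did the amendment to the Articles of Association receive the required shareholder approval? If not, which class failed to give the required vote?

A: 4/5 of 14711249 = 11768999.20, rounded up to 11769000; 11,769,000 required, 11,772,554 in favor — approved.
B: 4/5 of 261755 = 209404; 209,404 required, 209,318 in favor — not approved.

Not approved — the B shares did not give the required vote.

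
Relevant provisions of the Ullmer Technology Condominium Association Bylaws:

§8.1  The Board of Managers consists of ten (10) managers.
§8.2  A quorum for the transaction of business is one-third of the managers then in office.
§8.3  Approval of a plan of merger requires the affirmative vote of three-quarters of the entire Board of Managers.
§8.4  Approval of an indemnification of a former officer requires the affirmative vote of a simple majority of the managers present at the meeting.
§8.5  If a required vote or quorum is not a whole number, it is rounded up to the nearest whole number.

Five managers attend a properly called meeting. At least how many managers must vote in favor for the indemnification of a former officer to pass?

3

The indemnification of a former officer requires a majority of the managers present (5).
A majority of 5 is 3.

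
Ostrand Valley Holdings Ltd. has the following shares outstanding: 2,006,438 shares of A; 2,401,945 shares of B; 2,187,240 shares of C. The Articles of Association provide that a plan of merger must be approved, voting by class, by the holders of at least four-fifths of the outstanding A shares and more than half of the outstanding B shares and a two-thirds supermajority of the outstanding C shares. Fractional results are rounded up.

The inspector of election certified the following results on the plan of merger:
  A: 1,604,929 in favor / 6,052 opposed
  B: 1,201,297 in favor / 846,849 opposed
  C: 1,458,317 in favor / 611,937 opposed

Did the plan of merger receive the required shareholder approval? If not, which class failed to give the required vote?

A: 4/5 of 2006438 = 1605150.40, rounded up to 1605151; 1,605,151 required, 1,604,929 in favor — not approved.
B: a majority of 2401945 is 1200973; 1,200,973 required, 1,201,297 in favor — approved.
C: 2/3 of 2187240 = 1458160; 1,458,160 required, 1,458,317 in favor — approved.

Not approved — the A shares did not give the required vote.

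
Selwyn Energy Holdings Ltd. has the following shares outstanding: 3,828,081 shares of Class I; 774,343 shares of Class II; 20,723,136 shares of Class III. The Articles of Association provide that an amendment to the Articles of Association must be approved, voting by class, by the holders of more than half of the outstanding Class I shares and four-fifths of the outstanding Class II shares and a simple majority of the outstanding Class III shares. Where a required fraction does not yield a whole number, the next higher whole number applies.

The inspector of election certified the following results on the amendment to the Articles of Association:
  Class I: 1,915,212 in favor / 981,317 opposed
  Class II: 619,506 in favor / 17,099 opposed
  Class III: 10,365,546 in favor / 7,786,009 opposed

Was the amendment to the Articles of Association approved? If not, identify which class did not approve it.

Approved — every class gave the required vote.

Class I: a majority of 3828081 is 1914041; 1,914,041 required, 1,915,212 in favor — approved.
Class II: 4/5 of 774343 = 619474.40, rounded up to 619475; 619,475 required, 619,506 in favor — approved.
Class III: a majority of 20723136 is 10361569; 10,361,569 required, 10,365,546 in favor — approved.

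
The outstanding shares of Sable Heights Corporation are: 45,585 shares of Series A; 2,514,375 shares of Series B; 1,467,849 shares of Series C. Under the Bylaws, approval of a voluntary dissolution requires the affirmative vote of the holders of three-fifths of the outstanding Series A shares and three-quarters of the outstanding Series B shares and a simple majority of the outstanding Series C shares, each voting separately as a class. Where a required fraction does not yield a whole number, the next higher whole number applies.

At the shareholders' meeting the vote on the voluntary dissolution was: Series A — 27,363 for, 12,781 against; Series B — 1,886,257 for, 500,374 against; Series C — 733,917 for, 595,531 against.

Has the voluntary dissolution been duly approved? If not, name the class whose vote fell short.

Series A: 3/5 of 45585 = 27351; 27,351 required, 27,363 in favor — approved.
Series B: 3/4 of 2514375 = 1885781.25, rounded up to 1885782; 1,885,782 required, 1,886,257 in favor — approved.
Series C: a majority of 1467849 is 733925; 733,925 required, 733,917 in favor — not approved.

Not approved — the Series C shares did not give the required vote.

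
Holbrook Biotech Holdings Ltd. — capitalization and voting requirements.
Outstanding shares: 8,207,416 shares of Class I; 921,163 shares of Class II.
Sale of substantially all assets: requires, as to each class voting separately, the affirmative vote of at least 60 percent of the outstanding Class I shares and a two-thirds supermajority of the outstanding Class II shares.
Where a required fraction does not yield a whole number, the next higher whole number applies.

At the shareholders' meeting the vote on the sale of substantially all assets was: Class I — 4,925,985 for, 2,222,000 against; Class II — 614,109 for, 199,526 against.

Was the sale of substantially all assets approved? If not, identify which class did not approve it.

Approved — every class gave the required vote.

Class I: 3/5 of 8207416 = 4924449.60, rounded up to 4924450; 4,924,450 required, 4,925,985 in favor — approved.
Class II: 2/3 of 921163 = 614108.67, rounded up to 614109; 614,109 required, 614,109 in favor — approved.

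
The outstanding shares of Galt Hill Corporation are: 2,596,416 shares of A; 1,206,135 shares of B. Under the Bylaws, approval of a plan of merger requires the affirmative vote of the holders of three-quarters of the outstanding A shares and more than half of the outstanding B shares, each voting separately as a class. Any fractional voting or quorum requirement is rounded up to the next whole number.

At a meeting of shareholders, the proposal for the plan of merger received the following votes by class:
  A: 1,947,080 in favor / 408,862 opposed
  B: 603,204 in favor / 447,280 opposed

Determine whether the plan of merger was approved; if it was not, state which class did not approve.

A: 3/4 of 2596416 = 1947312; 1,947,312 required, 1,947,080 in favor — not approved.
B: a majority of 1206135 is 603068; 603,068 required, 603,204 in favor — approved.

Not approved — the A shares did not give the required vote.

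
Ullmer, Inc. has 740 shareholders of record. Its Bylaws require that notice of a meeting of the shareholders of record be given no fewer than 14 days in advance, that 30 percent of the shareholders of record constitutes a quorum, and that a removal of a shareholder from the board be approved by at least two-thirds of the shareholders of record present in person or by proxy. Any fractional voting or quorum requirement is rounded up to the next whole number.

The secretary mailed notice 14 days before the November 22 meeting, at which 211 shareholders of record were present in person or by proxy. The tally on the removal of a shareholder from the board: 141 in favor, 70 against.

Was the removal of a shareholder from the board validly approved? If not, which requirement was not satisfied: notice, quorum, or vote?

Notice: 14 days given; 14 required. Satisfied.
Quorum: 30% of 740 = 222; 211 present. Not satisfied.
Vote: requires two-thirds of those present (211); 2/3 of 211 = 140.67, rounded up to 141, so 141 needed; 141 in favor. Satisfied.

Invalid — quorum requirement not satisfied.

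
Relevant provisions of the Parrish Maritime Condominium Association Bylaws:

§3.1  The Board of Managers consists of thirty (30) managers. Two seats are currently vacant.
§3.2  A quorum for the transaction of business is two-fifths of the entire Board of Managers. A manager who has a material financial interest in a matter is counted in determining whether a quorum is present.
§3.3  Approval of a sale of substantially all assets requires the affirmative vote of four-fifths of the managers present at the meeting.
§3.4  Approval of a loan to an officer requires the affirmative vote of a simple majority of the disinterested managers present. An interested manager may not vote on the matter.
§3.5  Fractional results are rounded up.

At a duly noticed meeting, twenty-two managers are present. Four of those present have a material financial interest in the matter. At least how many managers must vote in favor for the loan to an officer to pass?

10

The loan to an officer requires a majority of the disinterested managers present (22 − 4 = 18).
A majority of 18 is 10.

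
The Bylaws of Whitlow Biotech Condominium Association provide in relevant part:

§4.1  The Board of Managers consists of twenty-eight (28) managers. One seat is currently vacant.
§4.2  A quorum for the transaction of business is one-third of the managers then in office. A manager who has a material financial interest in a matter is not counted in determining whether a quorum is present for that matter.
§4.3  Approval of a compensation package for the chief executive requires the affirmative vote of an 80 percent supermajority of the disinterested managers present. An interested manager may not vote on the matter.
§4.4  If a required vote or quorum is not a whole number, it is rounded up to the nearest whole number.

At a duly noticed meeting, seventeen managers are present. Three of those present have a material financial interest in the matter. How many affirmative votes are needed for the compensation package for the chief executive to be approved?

12

The compensation package for the chief executive requires four-fifths of the disinterested managers present (17 − 3 = 14).
4/5 of 14 = 11.20, rounded up to 12.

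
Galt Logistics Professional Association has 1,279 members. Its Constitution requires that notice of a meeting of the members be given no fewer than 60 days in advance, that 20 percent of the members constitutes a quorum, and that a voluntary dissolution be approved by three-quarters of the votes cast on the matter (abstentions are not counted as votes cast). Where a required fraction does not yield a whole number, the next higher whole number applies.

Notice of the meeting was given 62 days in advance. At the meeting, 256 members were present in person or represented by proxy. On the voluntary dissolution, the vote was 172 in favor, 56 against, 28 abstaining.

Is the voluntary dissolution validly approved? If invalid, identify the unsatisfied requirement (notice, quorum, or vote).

Valid — all requirements satisfied.

Notice: 62 days given; 60 required. Satisfied.
Quorum: 20% of 1,279 = 255.80, rounded up to 256; 256 present. Satisfied.
Vote: requires three-fourths of the votes cast (256 − 28 abstaining = 228); 3/4 of 228 = 171, so 171 needed; 172 in favor. Satisfied.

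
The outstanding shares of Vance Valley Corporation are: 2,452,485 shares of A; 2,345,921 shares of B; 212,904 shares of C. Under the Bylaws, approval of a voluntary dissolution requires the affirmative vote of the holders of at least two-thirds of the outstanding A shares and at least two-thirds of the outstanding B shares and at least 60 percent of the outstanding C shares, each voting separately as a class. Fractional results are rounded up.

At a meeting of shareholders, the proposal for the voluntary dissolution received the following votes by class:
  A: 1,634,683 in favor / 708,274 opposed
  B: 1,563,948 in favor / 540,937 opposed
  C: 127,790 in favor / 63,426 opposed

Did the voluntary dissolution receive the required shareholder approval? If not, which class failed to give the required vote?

Not approved — the A shares did not give the required vote.

A: 2/3 of 2452485 = 1634990; 1,634,990 required, 1,634,683 in favor — not approved.
B: 2/3 of 2345921 = 1563947.33, rounded up to 1563948; 1,563,948 required, 1,563,948 in favor — approved.
C: 3/5 of 212904 = 127742.40, rounded up to 127743; 127,743 required, 127,790 in favor — approved.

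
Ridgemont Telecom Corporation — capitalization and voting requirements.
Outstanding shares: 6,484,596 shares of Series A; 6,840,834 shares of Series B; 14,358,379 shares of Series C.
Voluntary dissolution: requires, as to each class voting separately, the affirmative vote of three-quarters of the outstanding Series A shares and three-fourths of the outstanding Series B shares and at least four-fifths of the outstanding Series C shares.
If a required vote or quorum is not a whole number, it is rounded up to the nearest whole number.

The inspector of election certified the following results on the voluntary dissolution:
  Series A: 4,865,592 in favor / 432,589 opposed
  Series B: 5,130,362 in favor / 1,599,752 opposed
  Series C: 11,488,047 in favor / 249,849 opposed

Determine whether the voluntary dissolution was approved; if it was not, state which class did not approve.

Series A: 3/4 of 6484596 = 4863447; 4,863,447 required, 4,865,592 in favor — approved.
Series B: 3/4 of 6840834 = 5130625.50, rounded up to 5130626; 5,130,626 required, 5,130,362 in favor — not approved.
Series C: 4/5 of 14358379 = 11486703.20, rounded up to 11486704; 11,486,704 required, 11,488,047 in favor — approved.

Not approved — the Series B shares did not give the required vote.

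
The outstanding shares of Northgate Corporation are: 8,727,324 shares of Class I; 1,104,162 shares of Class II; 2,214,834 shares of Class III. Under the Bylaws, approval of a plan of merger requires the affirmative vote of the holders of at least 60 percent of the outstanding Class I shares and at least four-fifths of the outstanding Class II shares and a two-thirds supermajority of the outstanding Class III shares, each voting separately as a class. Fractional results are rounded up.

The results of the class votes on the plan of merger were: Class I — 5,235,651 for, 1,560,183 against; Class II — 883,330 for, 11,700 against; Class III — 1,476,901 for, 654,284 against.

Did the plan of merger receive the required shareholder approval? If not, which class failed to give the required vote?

Class I: 3/5 of 8727324 = 5236394.40, rounded up to 5236395; 5,236,395 required, 5,235,651 in favor — not approved.
Class II: 4/5 of 1104162 = 883329.60, rounded up to 883330; 883,330 required, 883,330 in favor — approved.
Class III: 2/3 of 2214834 = 1476556; 1,476,556 required, 1,476,901 in favor — approved.

Not approved — the Class I shares did not give the required vote.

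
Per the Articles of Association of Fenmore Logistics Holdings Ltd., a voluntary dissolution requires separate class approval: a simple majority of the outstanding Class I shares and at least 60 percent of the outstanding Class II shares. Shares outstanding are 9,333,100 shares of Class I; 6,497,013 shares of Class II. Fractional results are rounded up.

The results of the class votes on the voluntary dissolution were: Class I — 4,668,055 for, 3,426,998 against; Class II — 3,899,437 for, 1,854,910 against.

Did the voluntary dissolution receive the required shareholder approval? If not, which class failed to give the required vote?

Approved — every class gave the required vote.

Class I: a majority of 9333100 is 4666551; 4,666,551 required, 4,668,055 in favor — approved.
Class II: 3/5 of 6497013 = 3898207.80, rounded up to 3898208; 3,898,208 required, 3,899,437 in favor — approved.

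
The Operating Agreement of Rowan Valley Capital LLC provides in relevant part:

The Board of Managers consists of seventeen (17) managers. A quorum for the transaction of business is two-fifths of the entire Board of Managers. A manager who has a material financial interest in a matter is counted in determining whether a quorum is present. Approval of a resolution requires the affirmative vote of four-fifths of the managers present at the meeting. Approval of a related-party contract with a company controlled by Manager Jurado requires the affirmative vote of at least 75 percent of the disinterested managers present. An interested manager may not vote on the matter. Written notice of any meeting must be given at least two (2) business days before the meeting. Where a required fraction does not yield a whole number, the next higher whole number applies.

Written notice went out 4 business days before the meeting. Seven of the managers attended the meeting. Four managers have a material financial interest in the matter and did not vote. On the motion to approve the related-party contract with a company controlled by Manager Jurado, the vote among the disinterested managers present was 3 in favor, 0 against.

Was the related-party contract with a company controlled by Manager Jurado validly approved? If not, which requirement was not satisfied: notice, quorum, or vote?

Valid — all requirements satisfied.

Notice: 4 business days given; 2 required (4 ≥ 2). Satisfied.
Quorum: 7 present (interested managers count toward quorum); quorum is 7. Satisfied.
Vote: the related-party contract with a company controlled by Manager Jurado requires three-fourths of the disinterested managers present (7 − 4 = 3). 3/4 of 3 = 2.25, rounded up to 3, so 3 affirmative votes are needed; 3 voted in favor. Satisfied.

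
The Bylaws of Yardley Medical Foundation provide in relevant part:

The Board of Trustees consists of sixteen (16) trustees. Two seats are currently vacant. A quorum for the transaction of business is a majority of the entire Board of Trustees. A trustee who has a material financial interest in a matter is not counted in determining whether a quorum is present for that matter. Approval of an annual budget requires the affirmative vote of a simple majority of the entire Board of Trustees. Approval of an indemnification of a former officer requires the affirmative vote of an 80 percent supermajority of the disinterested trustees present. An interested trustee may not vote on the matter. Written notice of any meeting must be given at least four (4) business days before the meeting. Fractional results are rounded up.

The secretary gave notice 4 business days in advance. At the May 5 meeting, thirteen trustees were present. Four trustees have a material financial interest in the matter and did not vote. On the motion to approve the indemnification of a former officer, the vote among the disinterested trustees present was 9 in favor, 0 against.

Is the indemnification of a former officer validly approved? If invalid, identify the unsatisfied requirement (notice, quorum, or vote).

Notice: 4 business days given; 4 required (4 ≥ 4). Satisfied.
Quorum: 13 present, but the 4 interested trustees do not count, leaving 9. Quorum is 9. Satisfied.
Vote: the indemnification of a former officer requires four-fifths of the disinterested trustees present (13 − 4 = 9). 4/5 of 9 = 7.20, rounded up to 8, so 8 affirmative votes are needed; 9 voted in favor. Satisfied.

Valid — all requirements satisfied.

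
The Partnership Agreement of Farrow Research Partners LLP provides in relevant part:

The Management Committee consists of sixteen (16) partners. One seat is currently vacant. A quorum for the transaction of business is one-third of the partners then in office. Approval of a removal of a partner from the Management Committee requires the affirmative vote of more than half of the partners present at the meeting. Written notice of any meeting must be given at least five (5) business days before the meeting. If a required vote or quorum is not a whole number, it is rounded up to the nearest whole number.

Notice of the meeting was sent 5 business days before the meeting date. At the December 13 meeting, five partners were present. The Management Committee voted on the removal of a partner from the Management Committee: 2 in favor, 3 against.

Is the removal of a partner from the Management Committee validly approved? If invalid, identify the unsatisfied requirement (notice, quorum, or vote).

Notice: 5 business days given; 5 required (5 ≥ 5). Satisfied.
Quorum: 5 present; quorum is 5. Satisfied.
Vote: the removal of a partner from the Management Committee requires a majority of the partners present (5). A majority of 5 is 3, so 3 affirmative votes are needed; 2 voted in favor. Not satisfied.

Invalid — vote requirement not satisfied.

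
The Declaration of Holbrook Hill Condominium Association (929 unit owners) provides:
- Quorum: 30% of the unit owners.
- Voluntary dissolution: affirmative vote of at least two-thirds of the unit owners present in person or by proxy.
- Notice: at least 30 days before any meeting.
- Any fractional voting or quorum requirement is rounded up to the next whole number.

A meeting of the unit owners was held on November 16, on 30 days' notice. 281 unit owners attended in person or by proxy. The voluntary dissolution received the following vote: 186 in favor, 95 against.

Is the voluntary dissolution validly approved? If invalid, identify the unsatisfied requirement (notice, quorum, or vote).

Invalid — vote requirement not satisfied.

Notice: 30 days given; 30 required. Satisfied.
Quorum: 30% of 929 = 278.70, rounded up to 279; 281 present. Satisfied.
Vote: requires two-thirds of those present (281); 2/3 of 281 = 187.33, rounded up to 188, so 188 needed; 186 in favor. Not satisfied.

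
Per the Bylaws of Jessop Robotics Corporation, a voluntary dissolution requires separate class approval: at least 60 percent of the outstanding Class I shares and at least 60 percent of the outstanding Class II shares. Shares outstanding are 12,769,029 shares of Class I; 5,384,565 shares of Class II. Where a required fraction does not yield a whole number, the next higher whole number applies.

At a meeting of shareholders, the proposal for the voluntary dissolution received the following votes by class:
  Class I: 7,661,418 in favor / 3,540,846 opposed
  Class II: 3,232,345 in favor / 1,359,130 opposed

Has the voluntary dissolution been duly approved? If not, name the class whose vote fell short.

Class I: 3/5 of 12769029 = 7661417.40, rounded up to 7661418; 7,661,418 required, 7,661,418 in favor — approved.
Class II: 3/5 of 5384565 = 3230739; 3,230,739 required, 3,232,345 in favor — approved.

Approved — every class gave the required vote.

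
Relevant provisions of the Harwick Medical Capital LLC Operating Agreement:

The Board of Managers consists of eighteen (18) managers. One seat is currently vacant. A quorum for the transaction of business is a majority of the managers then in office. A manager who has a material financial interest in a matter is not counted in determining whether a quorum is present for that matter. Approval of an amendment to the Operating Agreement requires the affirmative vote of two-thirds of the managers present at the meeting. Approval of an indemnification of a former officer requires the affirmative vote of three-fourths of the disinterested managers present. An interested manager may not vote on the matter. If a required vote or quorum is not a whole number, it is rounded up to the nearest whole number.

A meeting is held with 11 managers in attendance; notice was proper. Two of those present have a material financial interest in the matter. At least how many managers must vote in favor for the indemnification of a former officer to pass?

The indemnification of a former officer requires three-fourths of the disinterested managers present (11 − 2 = 9).
3/4 of 9 = 6.75, rounded up to 7.

7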